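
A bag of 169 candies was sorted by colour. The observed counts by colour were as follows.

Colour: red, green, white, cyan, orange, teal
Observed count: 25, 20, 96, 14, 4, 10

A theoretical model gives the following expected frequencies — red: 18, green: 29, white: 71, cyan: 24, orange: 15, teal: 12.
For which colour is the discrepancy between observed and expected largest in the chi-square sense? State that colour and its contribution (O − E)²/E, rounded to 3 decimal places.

χ² = (25−18)²/18 + (20−29)²/29 + (96−71)²/71 + (14−24)²/24 + (4−15)²/15 + (10−12)²/12
   = 2.7222 + 2.7931 + 8.8028 + 4.1667 + 8.0667 + 0.3333
The largest term is for white: 8.803.

white, 8.803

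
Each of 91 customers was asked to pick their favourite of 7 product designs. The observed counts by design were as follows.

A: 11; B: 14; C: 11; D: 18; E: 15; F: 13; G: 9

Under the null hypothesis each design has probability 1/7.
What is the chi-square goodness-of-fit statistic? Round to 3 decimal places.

4.154

Expected count for each of the 7 categories: 91/7 = 13.
A: (11 − 13)²/13 = 4/13 = 0.3077
B: (14 − 13)²/13 = 1/13 = 0.0769
C: (11 − 13)²/13 = 4/13 = 0.3077
D: (18 − 13)²/13 = 25/13 = 1.9231
E: (15 − 13)²/13 = 4/13 = 0.3077
F: (13 − 13)²/13 = 0/13 = 0.0000
G: (9 − 13)²/13 = 16/13 = 1.2308
Sum = 4.154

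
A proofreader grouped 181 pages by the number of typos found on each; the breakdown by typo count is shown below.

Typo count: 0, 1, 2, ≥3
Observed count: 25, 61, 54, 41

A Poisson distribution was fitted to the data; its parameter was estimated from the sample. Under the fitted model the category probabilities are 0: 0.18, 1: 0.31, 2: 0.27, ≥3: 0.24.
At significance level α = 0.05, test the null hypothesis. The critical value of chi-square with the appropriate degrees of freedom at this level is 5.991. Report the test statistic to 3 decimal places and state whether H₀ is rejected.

Expected counts E_i = n·p_i: 181×0.18 = 32.58, 181×0.31 = 56.11, 181×0.27 = 48.87, 181×0.24 = 43.44.
χ² = (25−32.58)²/32.58 + (61−56.11)²/56.11 + (54−48.87)²/48.87 + (41−43.44)²/43.44
   = 1.7635 + 0.4262 + 0.5385 + 0.1371
Sum = 2.865
df = 2. Since 2.865 < 5.991, we do not reject H₀.

2.865; do not reject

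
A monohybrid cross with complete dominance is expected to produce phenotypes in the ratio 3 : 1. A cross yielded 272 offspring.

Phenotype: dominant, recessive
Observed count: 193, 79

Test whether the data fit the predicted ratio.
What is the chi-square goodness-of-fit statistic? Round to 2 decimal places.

Ratio total = 4. Expected counts: 272×3/4 = 204, 272×1/4 = 68.
χ² = (193−204)²/204 + (79−68)²/68
   = 0.593 + 1.779
Sum = 2.37

2.37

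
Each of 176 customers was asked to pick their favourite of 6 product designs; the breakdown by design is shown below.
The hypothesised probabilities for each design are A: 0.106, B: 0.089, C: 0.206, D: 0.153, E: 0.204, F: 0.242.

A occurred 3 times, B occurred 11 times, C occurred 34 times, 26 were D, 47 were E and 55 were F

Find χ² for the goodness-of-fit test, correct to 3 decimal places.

21.743

Expected counts E_i = n·p_i: 176×0.106 = 18.656, 176×0.089 = 15.664, 176×0.206 = 36.256, 176×0.153 = 26.928, 176×0.204 = 35.904, 176×0.242 = 42.592.
A: (3 − 18.656)²/18.656 = 245.110336/18.656 = 13.1384
B: (11 − 15.664)²/15.664 = 21.752896/15.664 = 1.3887
C: (34 − 36.256)²/36.256 = 5.089536/36.256 = 0.1404
D: (26 − 26.928)²/26.928 = 0.861184/26.928 = 0.0320
E: (47 − 35.904)²/35.904 = 123.121216/35.904 = 3.4292
F: (55 − 42.592)²/42.592 = 153.958464/42.592 = 3.6147
Sum = 21.743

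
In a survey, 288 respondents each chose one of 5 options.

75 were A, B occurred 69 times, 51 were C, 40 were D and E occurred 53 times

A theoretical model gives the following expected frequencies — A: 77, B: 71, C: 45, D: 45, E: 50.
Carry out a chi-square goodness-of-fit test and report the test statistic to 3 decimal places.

χ² = (75−77)²/77 + (69−71)²/71 + (51−45)²/45 + (40−45)²/45 + (53−50)²/50
   = 0.0519 + 0.0563 + 0.8000 + 0.5556 + 0.1800
Sum = 1.644

1.644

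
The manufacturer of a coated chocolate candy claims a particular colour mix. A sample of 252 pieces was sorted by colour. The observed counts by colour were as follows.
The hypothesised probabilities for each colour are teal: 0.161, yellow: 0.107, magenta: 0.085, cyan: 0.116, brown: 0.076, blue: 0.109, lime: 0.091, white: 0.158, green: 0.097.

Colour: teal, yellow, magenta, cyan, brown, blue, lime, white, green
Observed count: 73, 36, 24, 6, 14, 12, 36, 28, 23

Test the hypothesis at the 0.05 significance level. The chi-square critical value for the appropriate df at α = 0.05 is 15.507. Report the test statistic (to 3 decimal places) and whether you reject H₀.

Expected counts E_i = n·p_i: 252×0.161 = 40.572, 252×0.107 = 26.964, 252×0.085 = 21.42, 252×0.116 = 29.232, 252×0.076 = 19.152, 252×0.109 = 27.468, 252×0.091 = 22.932, 252×0.158 = 39.816, 252×0.097 = 24.444.
χ² = (73−40.572)²/40.572 + (36−26.964)²/26.964 + (24−21.42)²/21.42 + (6−29.232)²/29.232 + (14−19.152)²/19.152 + (12−27.468)²/27.468 + (36−22.932)²/22.932 + (28−39.816)²/39.816 + (23−24.444)²/24.444
   = 25.9187 + 3.0281 + 0.3108 + 18.4635 + 1.3859 + 8.7105 + 7.4469 + 3.5066 + 0.0853
Sum = 68.856
df = 8. Since 68.856 > 15.507, we reject H₀.

68.856; reject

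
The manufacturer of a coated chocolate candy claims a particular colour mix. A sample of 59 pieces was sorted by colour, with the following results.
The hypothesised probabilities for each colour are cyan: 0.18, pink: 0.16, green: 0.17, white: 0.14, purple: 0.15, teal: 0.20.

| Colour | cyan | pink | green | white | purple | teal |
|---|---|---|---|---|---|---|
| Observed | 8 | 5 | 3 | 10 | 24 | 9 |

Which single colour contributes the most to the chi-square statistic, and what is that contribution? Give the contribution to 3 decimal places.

Expected counts E_i = n·p_i: 59×0.18 = 10.62, 59×0.16 = 9.44, 59×0.17 = 10.03, 59×0.14 = 8.26, 59×0.15 = 8.85, 59×0.20 = 11.8.
cat         O        E   (O−E)²/E
cyan        8    10.62     0.6464
pink        5     9.44     2.0883
green       3    10.03     4.9273
white      10     8.26     0.3665
purple     24     8.85    25.9347
teal        9     11.8     0.6644
The largest term is for purple: 25.935.

purple, 25.935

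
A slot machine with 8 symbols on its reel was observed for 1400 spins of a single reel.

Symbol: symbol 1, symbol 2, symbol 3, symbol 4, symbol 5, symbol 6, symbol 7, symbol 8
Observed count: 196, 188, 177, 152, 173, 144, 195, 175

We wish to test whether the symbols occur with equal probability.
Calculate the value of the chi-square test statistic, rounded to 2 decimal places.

14.33

Expected count for each of the 8 categories: 1400/8 = 175.
cat           O        E   (O−E)²/E
symbol 1    196      175      2.520
symbol 2    188      175      0.966
symbol 3    177      175      0.023
symbol 4    152      175      3.023
symbol 5    173      175      0.023
symbol 6    144      175      5.491
symbol 7    195      175      2.286
symbol 8    175      175      0.000
Sum = 14.33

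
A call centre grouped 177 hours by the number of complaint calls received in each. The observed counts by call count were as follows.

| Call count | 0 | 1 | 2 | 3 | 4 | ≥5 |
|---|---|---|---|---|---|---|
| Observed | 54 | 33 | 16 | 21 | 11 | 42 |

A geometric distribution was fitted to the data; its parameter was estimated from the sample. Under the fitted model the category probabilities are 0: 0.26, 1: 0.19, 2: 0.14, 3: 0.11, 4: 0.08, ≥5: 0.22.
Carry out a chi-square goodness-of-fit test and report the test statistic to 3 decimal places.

Expected counts E_i = n·p_i: 177×0.26 = 46.02, 177×0.19 = 33.63, 177×0.14 = 24.78, 177×0.11 = 19.47, 177×0.08 = 14.16, 177×0.22 = 38.94.
χ² = (54−46.02)²/46.02 + (33−33.63)²/33.63 + (16−24.78)²/24.78 + (21−19.47)²/19.47 + (11−14.16)²/14.16 + (42−38.94)²/38.94
   = 1.3838 + 0.0118 + 3.1109 + 0.1202 + 0.7052 + 0.2405
Sum = 5.572

5.572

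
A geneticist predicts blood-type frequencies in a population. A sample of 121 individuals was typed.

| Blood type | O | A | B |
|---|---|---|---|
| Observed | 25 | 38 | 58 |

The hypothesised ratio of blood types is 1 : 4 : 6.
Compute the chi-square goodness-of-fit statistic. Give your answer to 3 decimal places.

19.606

Ratio total = 11. Expected counts: 121×1/11 = 11, 121×4/11 = 44, 121×6/11 = 66.
cat         O        E   (O−E)²/E
O          25       11    17.8182
A          38       44     0.8182
B          58       66     0.9697
Sum = 19.606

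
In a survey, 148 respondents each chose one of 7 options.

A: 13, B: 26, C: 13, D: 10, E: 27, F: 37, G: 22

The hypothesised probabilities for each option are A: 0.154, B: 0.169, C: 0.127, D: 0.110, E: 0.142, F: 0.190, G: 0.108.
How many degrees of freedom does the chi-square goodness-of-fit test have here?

6

There are k = 7 categories and no parameters were estimated from the data, so df = 7 − 1 = 6.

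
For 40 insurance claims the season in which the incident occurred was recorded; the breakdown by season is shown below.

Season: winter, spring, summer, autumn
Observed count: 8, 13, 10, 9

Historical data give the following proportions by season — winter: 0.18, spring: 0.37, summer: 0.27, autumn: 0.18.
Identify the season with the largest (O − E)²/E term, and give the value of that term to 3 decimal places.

autumn, 0.450

Expected counts E_i = n·p_i: 40×0.18 = 7.2, 40×0.37 = 14.8, 40×0.27 = 10.8, 40×0.18 = 7.2.
cat         O        E   (O−E)²/E
winter      8      7.2     0.0889
spring     13     14.8     0.2189
summer     10     10.8     0.0593
autumn      9      7.2     0.4500
The largest term is for autumn: 0.450.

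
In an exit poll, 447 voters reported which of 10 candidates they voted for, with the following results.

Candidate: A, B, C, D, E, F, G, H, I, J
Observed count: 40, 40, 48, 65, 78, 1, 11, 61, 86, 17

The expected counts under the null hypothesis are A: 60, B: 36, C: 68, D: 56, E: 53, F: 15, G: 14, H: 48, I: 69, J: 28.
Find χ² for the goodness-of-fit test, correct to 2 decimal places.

cat         O        E   (O−E)²/E
A          40       60      6.667
B          40       36      0.444
C          48       68      5.882
D          65       56      1.446
E          78       53     11.792
F           1       15     13.067
G          11       14      0.643
H          61       48      3.521
I          86       69      4.188
J          17       28      4.321
Sum = 51.97

51.97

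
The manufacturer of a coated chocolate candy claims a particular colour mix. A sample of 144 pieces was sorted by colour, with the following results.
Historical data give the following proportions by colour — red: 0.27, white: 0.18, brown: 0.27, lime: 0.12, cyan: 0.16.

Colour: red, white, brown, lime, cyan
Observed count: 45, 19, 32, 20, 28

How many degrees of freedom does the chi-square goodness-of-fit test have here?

There are k = 5 categories and no parameters were estimated from the data, so df = 5 − 1 = 4.

4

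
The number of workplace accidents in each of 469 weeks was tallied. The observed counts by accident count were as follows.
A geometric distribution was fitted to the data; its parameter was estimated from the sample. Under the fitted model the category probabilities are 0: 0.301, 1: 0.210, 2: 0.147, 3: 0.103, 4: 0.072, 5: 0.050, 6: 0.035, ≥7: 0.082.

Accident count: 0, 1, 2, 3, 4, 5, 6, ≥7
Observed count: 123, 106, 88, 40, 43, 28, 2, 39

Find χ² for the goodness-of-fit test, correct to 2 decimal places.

25.68

Expected counts E_i = n·p_i: 469×0.301 = 141.169, 469×0.210 = 98.49, 469×0.147 = 68.943, 469×0.103 = 48.307, 469×0.072 = 33.768, 469×0.050 = 23.45, 469×0.035 = 16.415, 469×0.082 = 38.458.
0: (123 − 141.169)²/141.169 = 330.112561/141.169 = 2.338
1: (106 − 98.49)²/98.49 = 56.4001/98.49 = 0.573
2: (88 − 68.943)²/68.943 = 363.169249/68.943 = 5.268
3: (40 − 48.307)²/48.307 = 69.006249/48.307 = 1.428
4: (43 − 33.768)²/33.768 = 85.229824/33.768 = 2.524
5: (28 − 23.45)²/23.45 = 20.7025/23.45 = 0.883
6: (2 − 16.415)²/16.415 = 207.792225/16.415 = 12.659
≥7: (39 − 38.458)²/38.458 = 0.293764/38.458 = 0.008
Sum = 25.68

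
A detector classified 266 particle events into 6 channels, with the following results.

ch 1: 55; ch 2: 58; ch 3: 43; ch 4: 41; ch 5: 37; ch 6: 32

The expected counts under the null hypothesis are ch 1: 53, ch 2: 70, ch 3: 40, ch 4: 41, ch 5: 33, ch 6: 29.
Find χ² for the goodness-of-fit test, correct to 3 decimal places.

ch 1: (55 − 53)²/53 = 4/53 = 0.0755
ch 2: (58 − 70)²/70 = 144/70 = 2.0571
ch 3: (43 − 40)²/40 = 9/40 = 0.2250
ch 4: (41 − 41)²/41 = 0/41 = 0.0000
ch 5: (37 − 33)²/33 = 16/33 = 0.4848
ch 6: (32 − 29)²/29 = 9/29 = 0.3103
Sum = 3.153

3.153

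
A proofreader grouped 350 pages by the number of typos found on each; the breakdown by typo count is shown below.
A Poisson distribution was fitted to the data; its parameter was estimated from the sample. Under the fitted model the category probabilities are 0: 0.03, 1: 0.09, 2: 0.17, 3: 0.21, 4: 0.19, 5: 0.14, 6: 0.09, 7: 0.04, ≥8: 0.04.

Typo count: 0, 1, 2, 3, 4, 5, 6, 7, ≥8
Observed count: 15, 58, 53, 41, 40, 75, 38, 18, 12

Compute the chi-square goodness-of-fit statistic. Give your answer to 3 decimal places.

66.429

Expected counts E_i = n·p_i: 350×0.03 = 10.5, 350×0.09 = 31.5, 350×0.17 = 59.5, 350×0.21 = 73.5, 350×0.19 = 66.5, 350×0.14 = 49, 350×0.09 = 31.5, 350×0.04 = 14, 350×0.04 = 14.
0: (15 − 10.5)²/10.5 = 20.25/10.5 = 1.9286
1: (58 − 31.5)²/31.5 = 702.25/31.5 = 22.2937
2: (53 − 59.5)²/59.5 = 42.25/59.5 = 0.7101
3: (41 − 73.5)²/73.5 = 1056.25/73.5 = 14.3707
4: (40 − 66.5)²/66.5 = 702.25/66.5 = 10.5602
5: (75 − 49)²/49 = 676/49 = 13.7959
6: (38 − 31.5)²/31.5 = 42.25/31.5 = 1.3413
7: (18 − 14)²/14 = 16/14 = 1.1429
≥8: (12 − 14)²/14 = 4/14 = 0.2857
Sum = 66.429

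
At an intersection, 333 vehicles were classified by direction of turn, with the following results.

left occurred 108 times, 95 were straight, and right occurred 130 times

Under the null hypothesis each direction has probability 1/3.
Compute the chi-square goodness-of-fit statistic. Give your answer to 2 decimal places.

Expected count for each of the 3 categories: 333/3 = 111.
cat           O        E   (O−E)²/E
left        108      111      0.081
straight     95      111      2.306
right       130      111      3.252
Sum = 5.64

5.64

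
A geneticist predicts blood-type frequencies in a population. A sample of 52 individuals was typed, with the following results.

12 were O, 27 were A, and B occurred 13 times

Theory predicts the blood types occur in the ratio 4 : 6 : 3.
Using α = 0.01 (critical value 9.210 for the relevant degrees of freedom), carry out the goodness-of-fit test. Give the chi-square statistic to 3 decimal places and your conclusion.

1.458; do not reject

Ratio total = 13. Expected counts: 52×4/13 = 16, 52×6/13 = 24, 52×3/13 = 12.
cat         O        E   (O−E)²/E
O          12       16     1.0000
A          27       24     0.3750
B          13       12     0.0833
Sum = 1.458
df = 2. Since 1.458 < 9.210, we do not reject H₀.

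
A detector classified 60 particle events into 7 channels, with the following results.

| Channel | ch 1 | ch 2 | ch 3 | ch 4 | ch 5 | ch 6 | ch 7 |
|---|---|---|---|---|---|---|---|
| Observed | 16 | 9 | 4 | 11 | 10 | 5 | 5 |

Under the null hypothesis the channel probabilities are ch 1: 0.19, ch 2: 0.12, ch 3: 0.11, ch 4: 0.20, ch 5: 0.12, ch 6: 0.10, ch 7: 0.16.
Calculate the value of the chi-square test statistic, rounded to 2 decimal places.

Expected counts E_i = n·p_i: 60×0.19 = 11.4, 60×0.12 = 7.2, 60×0.11 = 6.6, 60×0.20 = 12, 60×0.12 = 7.2, 60×0.10 = 6, 60×0.16 = 9.6.
cat         O        E   (O−E)²/E
ch 1       16     11.4      1.856
ch 2        9      7.2      0.450
ch 3        4      6.6      1.024
ch 4       11       12      0.083
ch 5       10      7.2      1.089
ch 6        5        6      0.167
ch 7        5      9.6      2.204
Sum = 6.87

6.87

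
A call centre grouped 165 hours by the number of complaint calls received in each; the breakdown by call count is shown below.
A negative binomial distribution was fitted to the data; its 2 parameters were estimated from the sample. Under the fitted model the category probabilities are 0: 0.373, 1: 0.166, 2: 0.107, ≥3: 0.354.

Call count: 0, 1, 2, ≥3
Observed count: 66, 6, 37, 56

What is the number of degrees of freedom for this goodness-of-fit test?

1

There are k = 4 categories and 2 parameters estimated from the data, so df = 4 − 1 − 2 = 1.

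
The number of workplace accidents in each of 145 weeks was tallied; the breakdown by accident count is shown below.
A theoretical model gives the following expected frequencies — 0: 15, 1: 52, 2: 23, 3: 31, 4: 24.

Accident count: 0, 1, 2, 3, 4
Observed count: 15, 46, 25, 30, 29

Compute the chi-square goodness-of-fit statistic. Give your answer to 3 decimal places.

1.940

χ² = (15−15)²/15 + (46−52)²/52 + (25−23)²/23 + (30−31)²/31 + (29−24)²/24
   = 0.0000 + 0.6923 + 0.1739 + 0.0323 + 1.0417
Sum = 1.940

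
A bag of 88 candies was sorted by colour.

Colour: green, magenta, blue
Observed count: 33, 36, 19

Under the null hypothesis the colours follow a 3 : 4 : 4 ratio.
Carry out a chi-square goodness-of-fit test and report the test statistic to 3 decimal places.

Ratio total = 11. Expected counts: 88×3/11 = 24, 88×4/11 = 32, 88×4/11 = 32.
χ² = (33−24)²/24 + (36−32)²/32 + (19−32)²/32
   = 3.3750 + 0.5000 + 5.2813
Sum = 9.156

9.156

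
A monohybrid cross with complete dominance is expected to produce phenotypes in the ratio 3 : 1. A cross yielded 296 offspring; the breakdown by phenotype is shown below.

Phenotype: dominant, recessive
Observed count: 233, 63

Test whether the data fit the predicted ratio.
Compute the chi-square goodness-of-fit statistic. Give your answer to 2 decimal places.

2.18

Ratio total = 4. Expected counts: 296×3/4 = 222, 296×1/4 = 74.
χ² = (233−222)²/222 + (63−74)²/74
   = 0.545 + 1.635
Sum = 2.18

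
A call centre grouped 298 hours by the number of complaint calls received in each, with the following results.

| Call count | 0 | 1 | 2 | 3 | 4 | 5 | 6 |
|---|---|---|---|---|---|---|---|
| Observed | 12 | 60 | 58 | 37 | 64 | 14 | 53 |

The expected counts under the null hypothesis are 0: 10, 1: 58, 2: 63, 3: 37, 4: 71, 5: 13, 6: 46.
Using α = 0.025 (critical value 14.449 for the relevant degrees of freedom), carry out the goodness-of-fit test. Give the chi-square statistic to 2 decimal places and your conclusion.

cat         O        E   (O−E)²/E
0          12       10      0.400
1          60       58      0.069
2          58       63      0.397
3          37       37      0.000
4          64       71      0.690
5          14       13      0.077
6          53       46      1.065
Sum = 2.70
df = 6. Since 2.70 < 14.449, we do not reject H₀.

2.70; do not reject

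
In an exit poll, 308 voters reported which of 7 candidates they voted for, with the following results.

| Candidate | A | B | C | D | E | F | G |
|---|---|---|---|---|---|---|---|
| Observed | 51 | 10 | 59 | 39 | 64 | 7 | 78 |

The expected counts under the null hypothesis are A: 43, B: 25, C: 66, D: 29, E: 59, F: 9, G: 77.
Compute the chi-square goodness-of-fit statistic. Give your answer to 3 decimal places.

15.560

χ² = (51−43)²/43 + (10−25)²/25 + (59−66)²/66 + (39−29)²/29 + (64−59)²/59 + (7−9)²/9 + (78−77)²/77
   = 1.4884 + 9.0000 + 0.7424 + 3.4483 + 0.4237 + 0.4444 + 0.0130
Sum = 15.560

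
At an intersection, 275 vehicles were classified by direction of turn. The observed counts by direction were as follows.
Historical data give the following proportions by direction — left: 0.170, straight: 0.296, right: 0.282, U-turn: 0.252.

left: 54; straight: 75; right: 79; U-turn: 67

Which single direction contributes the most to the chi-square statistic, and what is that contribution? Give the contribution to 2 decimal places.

Expected counts E_i = n·p_i: 275×0.170 = 46.75, 275×0.296 = 81.4, 275×0.282 = 77.55, 275×0.252 = 69.3.
χ² = (54−46.75)²/46.75 + (75−81.4)²/81.4 + (79−77.55)²/77.55 + (67−69.3)²/69.3
   = 1.124 + 0.503 + 0.027 + 0.076
The largest term is for left: 1.12.

left, 1.12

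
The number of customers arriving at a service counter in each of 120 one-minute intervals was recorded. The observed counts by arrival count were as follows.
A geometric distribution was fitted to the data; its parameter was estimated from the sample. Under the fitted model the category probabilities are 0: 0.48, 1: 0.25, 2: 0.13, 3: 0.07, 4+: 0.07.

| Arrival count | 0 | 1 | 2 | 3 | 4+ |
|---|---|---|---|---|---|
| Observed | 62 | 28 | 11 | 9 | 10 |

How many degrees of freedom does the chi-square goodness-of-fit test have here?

There are k = 5 categories and 1 parameter estimated from the data, so df = 5 − 1 − 1 = 3.

3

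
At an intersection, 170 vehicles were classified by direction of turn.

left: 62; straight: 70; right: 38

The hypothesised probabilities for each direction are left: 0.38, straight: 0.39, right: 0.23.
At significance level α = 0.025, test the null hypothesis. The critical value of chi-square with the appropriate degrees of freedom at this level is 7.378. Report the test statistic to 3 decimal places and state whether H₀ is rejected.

0.342; do not reject

Expected counts E_i = n·p_i: 170×0.38 = 64.6, 170×0.39 = 66.3, 170×0.23 = 39.1.
cat           O        E   (O−E)²/E
left         62     64.6     0.1046
straight     70     66.3     0.2065
right        38     39.1     0.0309
Sum = 0.342
df = 2. Since 0.342 < 7.378, we do not reject H₀.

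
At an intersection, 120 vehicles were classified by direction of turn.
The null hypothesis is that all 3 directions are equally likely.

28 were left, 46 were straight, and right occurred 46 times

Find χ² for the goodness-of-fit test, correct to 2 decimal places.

5.40

Under H₀ each category has probability 1/3, so each expected count is 120/3 = 40.
χ² = (28−40)²/40 + (46−40)²/40 + (46−40)²/40
   = 3.600 + 0.900 + 0.900
Sum = 5.40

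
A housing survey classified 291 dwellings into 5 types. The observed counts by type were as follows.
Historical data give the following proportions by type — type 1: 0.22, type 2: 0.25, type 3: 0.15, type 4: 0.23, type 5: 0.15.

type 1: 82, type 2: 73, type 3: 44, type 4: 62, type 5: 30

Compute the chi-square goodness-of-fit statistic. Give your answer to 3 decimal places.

9.685

Expected counts E_i = n·p_i: 291×0.22 = 64.02, 291×0.25 = 72.75, 291×0.15 = 43.65, 291×0.23 = 66.93, 291×0.15 = 43.65.
type 1: (82 − 64.02)²/64.02 = 323.2804/64.02 = 5.0497
type 2: (73 − 72.75)²/72.75 = 0.0625/72.75 = 0.0009
type 3: (44 − 43.65)²/43.65 = 0.1225/43.65 = 0.0028
type 4: (62 − 66.93)²/66.93 = 24.3049/66.93 = 0.3631
type 5: (30 − 43.65)²/43.65 = 186.3225/43.65 = 4.2686
Sum = 9.685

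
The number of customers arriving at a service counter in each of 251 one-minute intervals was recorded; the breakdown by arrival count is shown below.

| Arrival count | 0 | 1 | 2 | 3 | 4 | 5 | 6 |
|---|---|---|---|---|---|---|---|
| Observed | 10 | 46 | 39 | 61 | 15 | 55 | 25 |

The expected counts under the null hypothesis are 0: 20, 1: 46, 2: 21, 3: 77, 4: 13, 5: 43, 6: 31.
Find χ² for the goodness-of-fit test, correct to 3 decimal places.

cat         O        E   (O−E)²/E
0          10       20     5.0000
1          46       46     0.0000
2          39       21    15.4286
3          61       77     3.3247
4          15       13     0.3077
5          55       43     3.3488
6          25       31     1.1613
Sum = 28.571

28.571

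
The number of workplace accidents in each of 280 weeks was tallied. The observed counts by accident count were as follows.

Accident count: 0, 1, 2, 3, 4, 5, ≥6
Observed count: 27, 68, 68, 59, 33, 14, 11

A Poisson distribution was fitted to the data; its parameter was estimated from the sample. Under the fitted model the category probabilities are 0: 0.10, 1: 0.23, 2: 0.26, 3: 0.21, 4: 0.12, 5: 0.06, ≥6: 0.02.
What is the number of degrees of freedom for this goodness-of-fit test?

There are k = 7 categories and 1 parameter estimated from the data, so df = 7 − 1 − 1 = 5.

5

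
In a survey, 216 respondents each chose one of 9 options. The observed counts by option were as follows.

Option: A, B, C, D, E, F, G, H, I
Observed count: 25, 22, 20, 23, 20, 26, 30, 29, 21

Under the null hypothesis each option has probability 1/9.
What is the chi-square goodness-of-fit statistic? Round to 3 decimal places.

4.667

Under H₀ each category has probability 1/9, so each expected count is 216/9 = 24.
χ² = (25−24)²/24 + (22−24)²/24 + (20−24)²/24 + (23−24)²/24 + (20−24)²/24 + (26−24)²/24 + (30−24)²/24 + (29−24)²/24 + (21−24)²/24
   = 0.0417 + 0.1667 + 0.6667 + 0.0417 + 0.6667 + 0.1667 + 1.5000 + 1.0417 + 0.3750
Sum = 4.667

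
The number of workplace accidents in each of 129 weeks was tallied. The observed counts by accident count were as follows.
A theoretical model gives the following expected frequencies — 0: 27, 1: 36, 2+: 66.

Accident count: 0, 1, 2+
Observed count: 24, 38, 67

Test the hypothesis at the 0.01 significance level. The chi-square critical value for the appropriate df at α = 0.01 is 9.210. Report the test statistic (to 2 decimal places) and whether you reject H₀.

χ² = (24−27)²/27 + (38−36)²/36 + (67−66)²/66
   = 0.333 + 0.111 + 0.015
Sum = 0.46
df = 2. Since 0.46 < 9.210, we do not reject H₀.

0.46; do not reject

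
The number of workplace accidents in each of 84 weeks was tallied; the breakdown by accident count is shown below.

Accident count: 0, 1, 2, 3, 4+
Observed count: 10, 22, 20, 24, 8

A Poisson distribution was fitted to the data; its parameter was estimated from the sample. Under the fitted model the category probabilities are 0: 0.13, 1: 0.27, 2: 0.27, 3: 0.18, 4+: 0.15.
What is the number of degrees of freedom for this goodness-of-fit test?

There are k = 5 categories and 1 parameter estimated from the data, so df = 5 − 1 − 1 = 3.

3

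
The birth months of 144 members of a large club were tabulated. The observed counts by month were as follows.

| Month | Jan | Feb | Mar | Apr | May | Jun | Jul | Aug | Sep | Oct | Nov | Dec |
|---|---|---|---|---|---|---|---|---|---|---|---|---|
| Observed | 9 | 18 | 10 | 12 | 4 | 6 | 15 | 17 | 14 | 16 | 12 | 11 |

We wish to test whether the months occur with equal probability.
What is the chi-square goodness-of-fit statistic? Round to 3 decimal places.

17.000

Under H₀ each category has probability 1/12, so each expected count is 144/12 = 12.
Jan: (9 − 12)²/12 = 9/12 = 0.7500
Feb: (18 − 12)²/12 = 36/12 = 3.0000
Mar: (10 − 12)²/12 = 4/12 = 0.3333
Apr: (12 − 12)²/12 = 0/12 = 0.0000
May: (4 − 12)²/12 = 64/12 = 5.3333
Jun: (6 − 12)²/12 = 36/12 = 3.0000
Jul: (15 − 12)²/12 = 9/12 = 0.7500
Aug: (17 − 12)²/12 = 25/12 = 2.0833
Sep: (14 − 12)²/12 = 4/12 = 0.3333
Oct: (16 − 12)²/12 = 16/12 = 1.3333
Nov: (12 − 12)²/12 = 0/12 = 0.0000
Dec: (11 − 12)²/12 = 1/12 = 0.0833
Sum = 17.000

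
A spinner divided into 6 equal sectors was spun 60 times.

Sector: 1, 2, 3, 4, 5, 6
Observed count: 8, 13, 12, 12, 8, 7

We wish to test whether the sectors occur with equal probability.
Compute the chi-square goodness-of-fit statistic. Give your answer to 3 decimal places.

Under H₀ each category has probability 1/6, so each expected count is 60/6 = 10.
cat         O        E   (O−E)²/E
1           8       10     0.4000
2          13       10     0.9000
3          12       10     0.4000
4          12       10     0.4000
5           8       10     0.4000
6           7       10     0.9000
Sum = 3.400

3.400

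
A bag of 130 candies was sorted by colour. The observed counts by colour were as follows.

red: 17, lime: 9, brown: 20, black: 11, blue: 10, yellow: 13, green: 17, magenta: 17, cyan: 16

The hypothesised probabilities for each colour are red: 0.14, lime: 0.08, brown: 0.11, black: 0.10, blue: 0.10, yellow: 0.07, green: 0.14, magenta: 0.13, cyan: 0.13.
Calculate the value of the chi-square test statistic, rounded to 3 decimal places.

Expected counts E_i = n·p_i: 130×0.14 = 18.2, 130×0.08 = 10.4, 130×0.11 = 14.3, 130×0.10 = 13, 130×0.10 = 13, 130×0.07 = 9.1, 130×0.14 = 18.2, 130×0.13 = 16.9, 130×0.13 = 16.9.
cat          O        E   (O−E)²/E
red         17     18.2     0.0791
lime         9     10.4     0.1885
brown       20     14.3     2.2720
black       11       13     0.3077
blue        10       13     0.6923
yellow      13      9.1     1.6714
green       17     18.2     0.0791
magenta     17     16.9     0.0006
cyan        16     16.9     0.0479
Sum = 5.339

5.339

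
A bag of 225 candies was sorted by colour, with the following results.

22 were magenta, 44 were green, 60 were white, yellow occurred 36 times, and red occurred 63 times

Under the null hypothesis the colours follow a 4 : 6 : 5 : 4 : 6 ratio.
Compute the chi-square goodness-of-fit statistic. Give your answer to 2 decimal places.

Ratio total = 25. Expected counts: 225×4/25 = 36, 225×6/25 = 54, 225×5/25 = 45, 225×4/25 = 36, 225×6/25 = 54.
χ² = (22−36)²/36 + (44−54)²/54 + (60−45)²/45 + (36−36)²/36 + (63−54)²/54
   = 5.444 + 1.852 + 5.000 + 0.000 + 1.500
Sum = 13.80

13.80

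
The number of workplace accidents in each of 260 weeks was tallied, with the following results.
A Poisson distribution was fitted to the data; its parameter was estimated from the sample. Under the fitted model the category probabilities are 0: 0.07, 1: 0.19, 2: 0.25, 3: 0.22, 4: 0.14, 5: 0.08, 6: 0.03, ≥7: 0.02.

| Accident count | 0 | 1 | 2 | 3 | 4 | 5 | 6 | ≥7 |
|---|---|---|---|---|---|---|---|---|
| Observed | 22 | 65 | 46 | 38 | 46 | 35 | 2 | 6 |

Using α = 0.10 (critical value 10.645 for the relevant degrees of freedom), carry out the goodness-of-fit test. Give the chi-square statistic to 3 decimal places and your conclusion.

Expected counts E_i = n·p_i: 260×0.07 = 18.2, 260×0.19 = 49.4, 260×0.25 = 65, 260×0.22 = 57.2, 260×0.14 = 36.4, 260×0.08 = 20.8, 260×0.03 = 7.8, 260×0.02 = 5.2.
cat         O        E   (O−E)²/E
0          22     18.2     0.7934
1          65     49.4     4.9263
2          46       65     5.5538
3          38     57.2     6.4448
4          46     36.4     2.5319
5          35     20.8     9.6942
6           2      7.8     4.3128
≥7          6      5.2     0.1231
Sum = 34.380
df = 6. Since 34.380 > 10.645, we reject H₀.

34.380; reject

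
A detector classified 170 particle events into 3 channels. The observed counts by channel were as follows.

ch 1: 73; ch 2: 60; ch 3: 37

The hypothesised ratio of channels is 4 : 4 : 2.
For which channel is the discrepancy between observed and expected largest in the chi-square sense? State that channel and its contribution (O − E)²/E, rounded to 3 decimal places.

ch 2, 0.941

Ratio total = 10. Expected counts: 170×4/10 = 68, 170×4/10 = 68, 170×2/10 = 34.
cat         O        E   (O−E)²/E
ch 1       73       68     0.3676
ch 2       60       68     0.9412
ch 3       37       34     0.2647
The largest term is for ch 2: 0.941.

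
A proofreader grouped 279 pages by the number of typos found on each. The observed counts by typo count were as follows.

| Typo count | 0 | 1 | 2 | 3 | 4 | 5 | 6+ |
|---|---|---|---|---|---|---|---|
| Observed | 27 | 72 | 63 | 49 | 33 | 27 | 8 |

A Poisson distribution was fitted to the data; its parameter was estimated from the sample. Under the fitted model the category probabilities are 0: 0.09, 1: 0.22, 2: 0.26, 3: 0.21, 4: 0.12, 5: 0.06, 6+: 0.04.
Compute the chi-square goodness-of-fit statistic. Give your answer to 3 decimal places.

Expected counts E_i = n·p_i: 279×0.09 = 25.11, 279×0.22 = 61.38, 279×0.26 = 72.54, 279×0.21 = 58.59, 279×0.12 = 33.48, 279×0.06 = 16.74, 279×0.04 = 11.16.
0: (27 − 25.11)²/25.11 = 3.5721/25.11 = 0.1423
1: (72 − 61.38)²/61.38 = 112.7844/61.38 = 1.8375
2: (63 − 72.54)²/72.54 = 91.0116/72.54 = 1.2546
3: (49 − 58.59)²/58.59 = 91.9681/58.59 = 1.5697
4: (33 − 33.48)²/33.48 = 0.2304/33.48 = 0.0069
5: (27 − 16.74)²/16.74 = 105.2676/16.74 = 6.2884
6+: (8 − 11.16)²/11.16 = 9.9856/11.16 = 0.8948
Sum = 11.994

11.994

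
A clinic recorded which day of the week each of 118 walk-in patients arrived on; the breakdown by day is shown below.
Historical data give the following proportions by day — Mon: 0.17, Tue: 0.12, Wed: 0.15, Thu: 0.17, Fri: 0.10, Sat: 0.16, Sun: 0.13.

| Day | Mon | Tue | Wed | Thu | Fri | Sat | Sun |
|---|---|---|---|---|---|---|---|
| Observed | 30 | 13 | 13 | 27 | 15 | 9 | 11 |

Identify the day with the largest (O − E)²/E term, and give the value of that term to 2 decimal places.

Expected counts E_i = n·p_i: 118×0.17 = 20.06, 118×0.12 = 14.16, 118×0.15 = 17.7, 118×0.17 = 20.06, 118×0.10 = 11.8, 118×0.16 = 18.88, 118×0.13 = 15.34.
χ² = (30−20.06)²/20.06 + (13−14.16)²/14.16 + (13−17.7)²/17.7 + (27−20.06)²/20.06 + (15−11.8)²/11.8 + (9−18.88)²/18.88 + (11−15.34)²/15.34
   = 4.925 + 0.095 + 1.248 + 2.401 + 0.868 + 5.170 + 1.228
The largest term is for Sat: 5.17.

Sat, 5.17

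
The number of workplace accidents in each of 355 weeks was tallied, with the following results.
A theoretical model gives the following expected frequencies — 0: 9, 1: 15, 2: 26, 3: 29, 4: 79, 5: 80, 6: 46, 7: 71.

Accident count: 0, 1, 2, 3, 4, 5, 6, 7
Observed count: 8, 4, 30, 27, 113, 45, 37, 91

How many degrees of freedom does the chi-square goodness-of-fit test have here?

There are k = 8 categories and no parameters were estimated from the data, so df = 8 − 1 = 7.

7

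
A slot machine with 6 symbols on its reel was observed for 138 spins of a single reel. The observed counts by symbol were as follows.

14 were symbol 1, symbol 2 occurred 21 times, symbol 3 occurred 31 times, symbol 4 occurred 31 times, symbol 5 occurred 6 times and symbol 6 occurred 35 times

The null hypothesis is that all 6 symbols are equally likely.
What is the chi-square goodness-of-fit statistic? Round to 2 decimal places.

28.09

Expected count for each of the 6 categories: 138/6 = 23.
symbol 1: (14 − 23)²/23 = 81/23 = 3.522
symbol 2: (21 − 23)²/23 = 4/23 = 0.174
symbol 3: (31 − 23)²/23 = 64/23 = 2.783
symbol 4: (31 − 23)²/23 = 64/23 = 2.783
symbol 5: (6 − 23)²/23 = 289/23 = 12.565
symbol 6: (35 − 23)²/23 = 144/23 = 6.261
Sum = 28.09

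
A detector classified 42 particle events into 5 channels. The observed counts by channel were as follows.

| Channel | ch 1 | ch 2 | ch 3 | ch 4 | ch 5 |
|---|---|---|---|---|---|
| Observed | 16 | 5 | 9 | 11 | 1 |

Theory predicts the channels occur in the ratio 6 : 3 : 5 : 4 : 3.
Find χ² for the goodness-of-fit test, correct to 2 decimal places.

Ratio total = 21. Expected counts: 42×6/21 = 12, 42×3/21 = 6, 42×5/21 = 10, 42×4/21 = 8, 42×3/21 = 6.
cat         O        E   (O−E)²/E
ch 1       16       12      1.333
ch 2        5        6      0.167
ch 3        9       10      0.100
ch 4       11        8      1.125
ch 5        1        6      4.167
Sum = 6.89

6.89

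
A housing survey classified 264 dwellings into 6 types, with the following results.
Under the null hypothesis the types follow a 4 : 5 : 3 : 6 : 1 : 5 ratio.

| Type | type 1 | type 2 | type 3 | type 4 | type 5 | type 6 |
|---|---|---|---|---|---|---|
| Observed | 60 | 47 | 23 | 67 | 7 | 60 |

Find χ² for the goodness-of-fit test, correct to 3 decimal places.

11.936

Ratio total = 24. Expected counts: 264×4/24 = 44, 264×5/24 = 55, 264×3/24 = 33, 264×6/24 = 66, 264×1/24 = 11, 264×5/24 = 55.
χ² = (60−44)²/44 + (47−55)²/55 + (23−33)²/33 + (67−66)²/66 + (7−11)²/11 + (60−55)²/55
   = 5.8182 + 1.1636 + 3.0303 + 0.0152 + 1.4545 + 0.4545
Sum = 11.936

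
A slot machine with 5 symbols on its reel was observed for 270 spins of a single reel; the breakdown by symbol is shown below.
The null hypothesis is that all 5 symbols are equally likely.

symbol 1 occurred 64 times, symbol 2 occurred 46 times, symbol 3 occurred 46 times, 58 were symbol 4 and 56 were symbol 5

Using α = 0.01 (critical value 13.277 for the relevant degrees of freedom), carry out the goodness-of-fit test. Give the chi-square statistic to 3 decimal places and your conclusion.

Under H₀ each category has probability 1/5, so each expected count is 270/5 = 54.
cat           O        E   (O−E)²/E
symbol 1     64       54     1.8519
symbol 2     46       54     1.1852
symbol 3     46       54     1.1852
symbol 4     58       54     0.2963
symbol 5     56       54     0.0741
Sum = 4.593
df = 4. Since 4.593 < 13.277, we do not reject H₀.

4.593; do not reject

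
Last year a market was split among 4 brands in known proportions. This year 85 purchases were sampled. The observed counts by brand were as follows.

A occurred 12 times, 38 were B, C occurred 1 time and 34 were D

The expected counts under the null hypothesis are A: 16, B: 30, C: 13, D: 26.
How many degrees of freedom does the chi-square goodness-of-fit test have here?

There are k = 4 categories and no parameters were estimated from the data, so df = 4 − 1 = 3.

3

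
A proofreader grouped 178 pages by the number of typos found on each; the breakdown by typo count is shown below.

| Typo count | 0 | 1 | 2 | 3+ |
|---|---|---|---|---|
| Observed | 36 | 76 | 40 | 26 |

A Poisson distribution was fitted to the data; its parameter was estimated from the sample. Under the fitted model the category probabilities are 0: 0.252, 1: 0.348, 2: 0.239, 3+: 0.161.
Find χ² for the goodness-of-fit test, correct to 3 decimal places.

5.336

Expected counts E_i = n·p_i: 178×0.252 = 44.856, 178×0.348 = 61.944, 178×0.239 = 42.542, 178×0.161 = 28.658.
cat         O        E   (O−E)²/E
0          36   44.856     1.7485
1          76   61.944     3.1895
2          40   42.542     0.1519
3+         26   28.658     0.2465
Sum = 5.336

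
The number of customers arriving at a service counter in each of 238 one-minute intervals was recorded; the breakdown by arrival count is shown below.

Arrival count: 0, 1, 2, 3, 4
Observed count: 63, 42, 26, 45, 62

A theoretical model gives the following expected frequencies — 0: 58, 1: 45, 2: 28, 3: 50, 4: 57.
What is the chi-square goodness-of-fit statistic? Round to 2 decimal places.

cat         O        E   (O−E)²/E
0          63       58      0.431
1          42       45      0.200
2          26       28      0.143
3          45       50      0.500
4          62       57      0.439
Sum = 1.71

1.71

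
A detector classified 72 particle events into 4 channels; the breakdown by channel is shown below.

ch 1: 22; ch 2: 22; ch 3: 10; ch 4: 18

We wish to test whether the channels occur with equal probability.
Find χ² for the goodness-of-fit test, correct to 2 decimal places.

5.33

Under H₀ each category has probability 1/4, so each expected count is 72/4 = 18.
ch 1: (22 − 18)²/18 = 16/18 = 0.889
ch 2: (22 − 18)²/18 = 16/18 = 0.889
ch 3: (10 − 18)²/18 = 64/18 = 3.556
ch 4: (18 − 18)²/18 = 0/18 = 0.000
Sum = 5.33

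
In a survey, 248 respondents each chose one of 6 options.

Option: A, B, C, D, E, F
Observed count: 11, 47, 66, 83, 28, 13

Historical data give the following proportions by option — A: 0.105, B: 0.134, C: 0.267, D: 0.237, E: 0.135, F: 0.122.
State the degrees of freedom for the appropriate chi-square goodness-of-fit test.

There are k = 6 categories and no parameters were estimated from the data, so df = 6 − 1 = 5.

5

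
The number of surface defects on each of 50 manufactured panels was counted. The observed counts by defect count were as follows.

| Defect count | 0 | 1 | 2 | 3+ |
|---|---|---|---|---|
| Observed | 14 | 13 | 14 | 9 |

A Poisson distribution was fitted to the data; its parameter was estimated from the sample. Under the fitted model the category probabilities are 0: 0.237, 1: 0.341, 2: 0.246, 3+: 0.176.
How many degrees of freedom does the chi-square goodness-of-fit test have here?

There are k = 4 categories and 1 parameter estimated from the data, so df = 4 − 1 − 1 = 2.

2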